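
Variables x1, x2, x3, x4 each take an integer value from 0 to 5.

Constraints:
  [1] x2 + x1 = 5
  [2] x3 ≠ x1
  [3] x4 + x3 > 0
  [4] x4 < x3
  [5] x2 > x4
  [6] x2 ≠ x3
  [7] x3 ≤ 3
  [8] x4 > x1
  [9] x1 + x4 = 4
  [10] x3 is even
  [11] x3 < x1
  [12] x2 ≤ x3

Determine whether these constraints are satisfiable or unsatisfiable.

Unsatisfiable

Constraints 5, 8, 11, and 12 give x1 < x4, x4 < x2, x2 ≤ x3, x3 < x1. Chaining: x1 < x4 < x2 ≤ x3 < x1, which forces x1 < x1 — impossible.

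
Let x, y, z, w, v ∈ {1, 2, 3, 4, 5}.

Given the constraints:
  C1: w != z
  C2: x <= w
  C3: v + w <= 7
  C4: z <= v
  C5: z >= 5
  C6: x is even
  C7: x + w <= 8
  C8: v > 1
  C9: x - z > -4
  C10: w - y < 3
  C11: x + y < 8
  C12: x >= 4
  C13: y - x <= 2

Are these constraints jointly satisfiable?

From constraints 4 and 5: v ≥ z ≥ 5. From constraints 2 and 12: w ≥ x ≥ 4. Hence v + w ≥ 9. But constraint 3 requires v + w ≤ 7, and 7 < 9. Contradiction.

Unsatisfiable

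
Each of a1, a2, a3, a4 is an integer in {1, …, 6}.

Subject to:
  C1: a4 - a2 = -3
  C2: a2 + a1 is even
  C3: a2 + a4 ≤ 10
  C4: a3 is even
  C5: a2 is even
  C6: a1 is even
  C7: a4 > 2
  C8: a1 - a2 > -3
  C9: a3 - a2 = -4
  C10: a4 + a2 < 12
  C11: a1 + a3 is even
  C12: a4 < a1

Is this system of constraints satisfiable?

Take a1 = 6, a2 = 6, a3 = 2, a4 = 3. Then constraint 1: a4 - a2 = -3; constraint 3: a2 + a4 = 9; constraint 8: a1 - a2 = 0, and every other listed constraint is also met.

Satisfiable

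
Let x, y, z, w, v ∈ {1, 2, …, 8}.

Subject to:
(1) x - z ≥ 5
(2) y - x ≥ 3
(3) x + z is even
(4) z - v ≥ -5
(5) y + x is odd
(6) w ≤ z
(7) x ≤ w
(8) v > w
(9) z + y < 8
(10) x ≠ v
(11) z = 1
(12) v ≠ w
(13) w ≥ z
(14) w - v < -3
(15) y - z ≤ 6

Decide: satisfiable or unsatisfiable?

Constraints 1, 2, and 15 give z − y ≥ -6, y − x ≥ 3, x − z ≥ 5.
Adding all 3 inequalities: the left sides telescope to 0, and the right sides sum to (-6) + 3 + 5 = 2. So 0 ≥ 2, which is false.

Unsatisfiable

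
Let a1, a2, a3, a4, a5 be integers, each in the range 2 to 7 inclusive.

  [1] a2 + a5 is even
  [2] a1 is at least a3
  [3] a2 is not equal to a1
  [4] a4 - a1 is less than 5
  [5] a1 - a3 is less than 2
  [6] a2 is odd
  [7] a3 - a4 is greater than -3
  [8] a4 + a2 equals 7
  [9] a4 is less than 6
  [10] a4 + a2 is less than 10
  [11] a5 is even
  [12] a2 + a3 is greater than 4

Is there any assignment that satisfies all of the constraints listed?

Unsatisfiable

Constraint 6 makes a2 odd and constraint 11 makes a5 even, so a2 + a5 must be odd. Constraint 1 says a2 + a5 is even — contradiction.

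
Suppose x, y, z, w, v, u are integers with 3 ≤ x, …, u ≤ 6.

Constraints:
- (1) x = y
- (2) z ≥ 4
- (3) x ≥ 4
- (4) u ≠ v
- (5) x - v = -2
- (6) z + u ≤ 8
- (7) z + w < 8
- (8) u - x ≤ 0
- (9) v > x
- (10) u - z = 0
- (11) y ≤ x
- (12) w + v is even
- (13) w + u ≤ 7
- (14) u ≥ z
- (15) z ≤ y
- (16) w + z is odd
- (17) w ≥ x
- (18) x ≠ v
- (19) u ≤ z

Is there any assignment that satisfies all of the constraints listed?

From constraints 3 and 17: w ≥ x ≥ 4. From constraints 2 and 14: u ≥ z ≥ 4. Hence w + u ≥ 8. But constraint 13 requires w + u ≤ 7, and 7 < 8. Contradiction.

Unsatisfiable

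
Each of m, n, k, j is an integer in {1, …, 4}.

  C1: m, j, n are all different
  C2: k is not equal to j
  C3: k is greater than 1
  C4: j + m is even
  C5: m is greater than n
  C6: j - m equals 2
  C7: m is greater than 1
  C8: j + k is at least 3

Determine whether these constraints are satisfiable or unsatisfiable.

Satisfiable

One satisfying assignment is m = 2, n = 1, k = 2, j = 4.
For the less obvious constraints — constraint 6: j - m = 2; constraint 8: j + k = 6 — and the others hold by inspection.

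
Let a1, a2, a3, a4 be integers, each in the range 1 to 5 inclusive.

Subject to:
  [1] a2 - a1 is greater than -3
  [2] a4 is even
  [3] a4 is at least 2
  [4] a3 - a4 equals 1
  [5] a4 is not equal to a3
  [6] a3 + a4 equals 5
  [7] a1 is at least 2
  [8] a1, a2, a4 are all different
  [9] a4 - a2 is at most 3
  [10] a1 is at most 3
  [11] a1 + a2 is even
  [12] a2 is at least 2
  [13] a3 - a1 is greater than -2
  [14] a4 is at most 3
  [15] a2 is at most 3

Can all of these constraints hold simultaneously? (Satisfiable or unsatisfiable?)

Unsatisfiable

Constraints 3, 7, 10, 12, 14, and 15 confine each of a1, a2, a4 to the 2 values {2, 3}.
Constraint 8 requires all 3 of them to be distinct, but only 2 values are available — impossible by the pigeonhole principle.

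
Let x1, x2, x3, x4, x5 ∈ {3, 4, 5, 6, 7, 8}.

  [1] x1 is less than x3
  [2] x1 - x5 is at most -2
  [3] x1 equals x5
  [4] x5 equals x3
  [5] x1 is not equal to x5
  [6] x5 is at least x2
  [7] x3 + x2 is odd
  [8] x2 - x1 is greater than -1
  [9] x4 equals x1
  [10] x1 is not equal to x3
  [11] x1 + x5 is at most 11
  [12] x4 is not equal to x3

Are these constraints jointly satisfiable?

Unsatisfiable

From constraints 3, 4, and 9, x4 = x1 = x5 = x3, so x4 = x3. But constraint 12 says x4 ≠ x3. Contradiction.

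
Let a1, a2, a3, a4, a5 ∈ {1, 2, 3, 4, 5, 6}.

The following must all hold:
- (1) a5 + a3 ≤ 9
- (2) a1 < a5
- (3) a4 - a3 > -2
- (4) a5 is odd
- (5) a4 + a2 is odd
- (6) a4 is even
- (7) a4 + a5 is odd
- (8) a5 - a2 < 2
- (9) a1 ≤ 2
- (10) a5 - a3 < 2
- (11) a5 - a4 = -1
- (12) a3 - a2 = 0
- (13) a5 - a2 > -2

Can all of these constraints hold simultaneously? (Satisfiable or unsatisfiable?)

Satisfiable

Try a1 = 1, a2 = 3, a3 = 3, a4 = 4, a5 = 3.
Check constraint 1: a5 + a3 = 6; constraint 3: a4 - a3 = 1; constraint 8: a5 - a2 = 0. The remaining constraints are straightforward to verify.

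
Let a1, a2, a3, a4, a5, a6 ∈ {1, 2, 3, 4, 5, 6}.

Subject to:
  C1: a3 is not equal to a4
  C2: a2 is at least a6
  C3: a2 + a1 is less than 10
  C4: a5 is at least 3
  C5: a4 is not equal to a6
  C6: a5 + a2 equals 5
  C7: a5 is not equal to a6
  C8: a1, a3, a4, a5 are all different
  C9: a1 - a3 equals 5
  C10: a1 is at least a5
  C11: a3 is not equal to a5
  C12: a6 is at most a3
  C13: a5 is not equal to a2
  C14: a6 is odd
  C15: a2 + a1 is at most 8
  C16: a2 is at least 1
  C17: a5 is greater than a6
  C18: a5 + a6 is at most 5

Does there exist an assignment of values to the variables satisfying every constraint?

Satisfiable

The assignment a1 = 6, a2 = 1, a3 = 1, a4 = 5, a5 = 4, a6 = 1 works:
  constraint 3 holds since a2 + a1 = 7.
  constraint 6 holds since a5 + a2 = 5.
The rest check out directly.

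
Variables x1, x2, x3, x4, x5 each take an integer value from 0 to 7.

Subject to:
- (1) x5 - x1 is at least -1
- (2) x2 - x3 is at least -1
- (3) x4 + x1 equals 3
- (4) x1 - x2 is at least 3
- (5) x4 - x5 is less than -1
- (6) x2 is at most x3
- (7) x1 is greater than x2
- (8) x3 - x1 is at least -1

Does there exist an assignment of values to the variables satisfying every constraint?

Unsatisfiable

Constraints 2, 4, and 8 give x3 − x1 ≥ -1, x1 − x2 ≥ 3, x2 − x3 ≥ -1.
Adding all 3 inequalities: the left sides telescope to 0, and the right sides sum to (-1) + 3 + (-1) = 1. So 0 ≥ 1, which is false.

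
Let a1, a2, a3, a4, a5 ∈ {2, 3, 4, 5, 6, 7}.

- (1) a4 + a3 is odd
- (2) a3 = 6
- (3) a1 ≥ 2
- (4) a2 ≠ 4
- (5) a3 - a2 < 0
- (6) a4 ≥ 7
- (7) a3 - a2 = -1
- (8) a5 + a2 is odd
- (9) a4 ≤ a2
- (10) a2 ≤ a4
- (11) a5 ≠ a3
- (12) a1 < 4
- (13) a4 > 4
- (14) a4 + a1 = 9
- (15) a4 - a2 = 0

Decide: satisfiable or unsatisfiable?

Try a1 = 2, a2 = 7, a3 = 6, a4 = 7, a5 = 2.
Check constraint 5: a3 - a2 = -1; constraint 7: a3 - a2 = -1. The remaining constraints are straightforward to verify.

Satisfiable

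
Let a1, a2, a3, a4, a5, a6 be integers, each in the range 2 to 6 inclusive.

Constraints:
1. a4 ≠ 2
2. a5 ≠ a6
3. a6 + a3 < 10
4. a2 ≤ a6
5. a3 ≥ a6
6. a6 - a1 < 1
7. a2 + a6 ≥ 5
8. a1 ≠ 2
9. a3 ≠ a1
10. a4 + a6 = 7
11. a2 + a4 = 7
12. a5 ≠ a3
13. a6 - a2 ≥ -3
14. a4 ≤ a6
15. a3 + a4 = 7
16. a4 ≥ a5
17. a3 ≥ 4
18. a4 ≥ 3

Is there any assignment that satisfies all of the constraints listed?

Satisfiable

Try a1 = 5, a2 = 4, a3 = 4, a4 = 3, a5 = 3, a6 = 4.
Check constraint 3: a6 + a3 = 8; constraint 6: a6 - a1 = -1; constraint 7: a2 + a6 = 8. The remaining constraints are straightforward to verify.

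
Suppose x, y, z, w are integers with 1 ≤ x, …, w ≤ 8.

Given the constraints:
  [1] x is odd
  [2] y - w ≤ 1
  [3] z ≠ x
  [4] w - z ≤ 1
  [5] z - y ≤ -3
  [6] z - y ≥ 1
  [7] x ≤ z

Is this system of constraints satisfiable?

Unsatisfiable

Constraints 2, 4, and 5 give z − w ≥ -1, w − y ≥ -1, y − z ≥ 3.
Adding all 3 inequalities: the left sides telescope to 0, and the right sides sum to (-1) + (-1) + 3 = 1. So 0 ≥ 1, which is false.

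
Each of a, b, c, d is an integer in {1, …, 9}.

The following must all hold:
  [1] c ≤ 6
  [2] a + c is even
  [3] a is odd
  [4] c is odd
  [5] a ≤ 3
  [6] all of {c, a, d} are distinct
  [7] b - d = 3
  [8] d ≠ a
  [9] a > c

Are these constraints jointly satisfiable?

Satisfiable

The assignment a = 3, b = 8, c = 1, d = 5 works:
  constraint 6 holds since values 1, 3, 5 are distinct.
  constraint 7 holds since b - d = 3.
The rest check out directly.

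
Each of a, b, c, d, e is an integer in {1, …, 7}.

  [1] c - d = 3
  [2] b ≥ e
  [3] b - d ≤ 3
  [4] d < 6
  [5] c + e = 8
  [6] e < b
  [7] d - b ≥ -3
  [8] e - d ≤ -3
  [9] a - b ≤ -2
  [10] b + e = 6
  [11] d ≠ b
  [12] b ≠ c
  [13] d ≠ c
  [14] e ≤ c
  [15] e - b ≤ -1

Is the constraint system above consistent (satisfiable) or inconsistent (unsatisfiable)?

Satisfiable

Take a = 3, b = 5, c = 7, d = 4, e = 1. Then constraint 1: c - d = 3; constraint 3: b - d = 1, and every other listed constraint is also met.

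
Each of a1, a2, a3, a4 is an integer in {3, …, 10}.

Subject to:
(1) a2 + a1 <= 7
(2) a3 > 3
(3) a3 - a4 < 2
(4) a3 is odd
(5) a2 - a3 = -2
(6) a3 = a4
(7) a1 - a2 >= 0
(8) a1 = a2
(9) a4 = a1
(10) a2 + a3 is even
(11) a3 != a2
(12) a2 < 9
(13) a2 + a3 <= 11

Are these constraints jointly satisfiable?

From constraints 6, 8, and 9, a3 = a4 = a1 = a2, so a3 = a2. But constraint 11 says a3 ≠ a2. Contradiction.

Unsatisfiable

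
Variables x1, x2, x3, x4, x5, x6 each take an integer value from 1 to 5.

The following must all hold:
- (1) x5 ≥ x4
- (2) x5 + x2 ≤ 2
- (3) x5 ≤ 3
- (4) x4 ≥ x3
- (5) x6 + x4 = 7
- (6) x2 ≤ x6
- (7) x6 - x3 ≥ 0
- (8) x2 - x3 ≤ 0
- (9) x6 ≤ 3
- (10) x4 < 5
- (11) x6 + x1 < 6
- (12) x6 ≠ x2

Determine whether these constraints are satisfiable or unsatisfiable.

Unsatisfiable

From constraint 9: x6 ≤ 3. From constraints 1 and 3: x4 ≤ x5 ≤ 3. Hence x6 + x4 ≤ 6. But constraint 5 requires x6 + x4 = 7, and 7 > 6. Contradiction.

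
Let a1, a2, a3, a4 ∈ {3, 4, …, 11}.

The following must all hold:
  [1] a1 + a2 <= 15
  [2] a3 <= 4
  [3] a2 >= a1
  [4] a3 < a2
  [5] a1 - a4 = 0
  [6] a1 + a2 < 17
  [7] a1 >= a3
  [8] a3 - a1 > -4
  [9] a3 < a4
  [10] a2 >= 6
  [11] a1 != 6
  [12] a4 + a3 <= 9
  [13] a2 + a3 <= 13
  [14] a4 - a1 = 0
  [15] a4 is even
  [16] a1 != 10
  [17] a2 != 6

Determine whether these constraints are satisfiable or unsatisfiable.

Try a1 = 4, a2 = 10, a3 = 3, a4 = 4.
Check constraint 1: a1 + a2 = 14; constraint 5: a1 - a4 = 0. The remaining constraints are straightforward to verify.

Satisfiable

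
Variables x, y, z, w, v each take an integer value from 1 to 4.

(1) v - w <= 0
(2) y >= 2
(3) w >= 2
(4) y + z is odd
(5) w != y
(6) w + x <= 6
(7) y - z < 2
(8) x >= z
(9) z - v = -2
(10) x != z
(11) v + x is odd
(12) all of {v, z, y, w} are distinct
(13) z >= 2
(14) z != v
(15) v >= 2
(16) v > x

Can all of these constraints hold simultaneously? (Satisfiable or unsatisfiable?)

Unsatisfiable

Constraints 2, 3, 13, and 15 confine each of v, z, y, w to the 3 values {2, …, 4} (the domain already gives each ≤ 4).
Constraint 12 requires all 4 of them to be distinct, but only 3 values are available — impossible by the pigeonhole principle.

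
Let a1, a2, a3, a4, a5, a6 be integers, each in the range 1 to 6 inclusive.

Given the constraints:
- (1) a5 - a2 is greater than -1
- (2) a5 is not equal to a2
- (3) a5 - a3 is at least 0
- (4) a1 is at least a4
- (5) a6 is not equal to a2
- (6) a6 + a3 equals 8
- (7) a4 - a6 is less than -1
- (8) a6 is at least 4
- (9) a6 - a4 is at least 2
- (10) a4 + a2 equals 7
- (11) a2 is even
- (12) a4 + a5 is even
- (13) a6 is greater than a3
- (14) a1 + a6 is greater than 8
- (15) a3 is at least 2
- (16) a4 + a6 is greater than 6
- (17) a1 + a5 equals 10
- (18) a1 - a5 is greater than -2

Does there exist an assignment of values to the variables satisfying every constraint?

Setting (a1, a2, a3, a4, a5, a6) = (5, 4, 3, 3, 5, 5) satisfies everything: constraint 1: a5 - a2 = 1; constraint 3: a5 - a3 = 2, and the others follow.

Satisfiable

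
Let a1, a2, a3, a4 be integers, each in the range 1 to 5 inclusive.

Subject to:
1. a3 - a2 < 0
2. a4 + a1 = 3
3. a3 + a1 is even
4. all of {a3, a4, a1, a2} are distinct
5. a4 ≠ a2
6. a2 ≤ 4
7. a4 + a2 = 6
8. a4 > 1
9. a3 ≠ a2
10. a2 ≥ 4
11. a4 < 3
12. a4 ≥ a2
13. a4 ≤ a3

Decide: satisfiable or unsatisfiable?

From constraints 10 and 12: a4 ≥ a2 and a2 ≥ 4, so a4 ≥ 4. From constraint 11: a4 ≤ 2. But 2 < 4, so no value of a4 works.

Unsatisfiable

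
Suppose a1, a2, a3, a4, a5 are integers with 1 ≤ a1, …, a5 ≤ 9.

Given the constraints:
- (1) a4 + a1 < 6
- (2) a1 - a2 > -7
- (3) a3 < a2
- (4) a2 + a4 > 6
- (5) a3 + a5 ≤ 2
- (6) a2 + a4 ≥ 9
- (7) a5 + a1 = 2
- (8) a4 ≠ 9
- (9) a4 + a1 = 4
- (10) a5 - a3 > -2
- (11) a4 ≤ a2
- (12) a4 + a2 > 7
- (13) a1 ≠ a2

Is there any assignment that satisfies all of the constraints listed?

Satisfiable

Setting (a1, a2, a3, a4, a5) = (1, 6, 1, 3, 1) satisfies everything: constraint 1: a4 + a1 = 4; constraint 2: a1 - a2 = -5, and the others follow.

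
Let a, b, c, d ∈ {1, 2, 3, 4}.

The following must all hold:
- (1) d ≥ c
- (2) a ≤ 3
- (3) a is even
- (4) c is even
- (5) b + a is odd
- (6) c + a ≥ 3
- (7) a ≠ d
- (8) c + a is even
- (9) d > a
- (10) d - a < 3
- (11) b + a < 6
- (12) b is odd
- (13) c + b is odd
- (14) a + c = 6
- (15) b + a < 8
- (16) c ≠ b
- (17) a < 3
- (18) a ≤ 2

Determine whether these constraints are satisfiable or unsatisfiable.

One satisfying assignment is a = 2, b = 3, c = 4, d = 4.
For the less obvious constraints — constraint 6: c + a = 6; constraint 10: d - a = 2; constraint 11: b + a = 5 — and the others hold by inspection.

Satisfiable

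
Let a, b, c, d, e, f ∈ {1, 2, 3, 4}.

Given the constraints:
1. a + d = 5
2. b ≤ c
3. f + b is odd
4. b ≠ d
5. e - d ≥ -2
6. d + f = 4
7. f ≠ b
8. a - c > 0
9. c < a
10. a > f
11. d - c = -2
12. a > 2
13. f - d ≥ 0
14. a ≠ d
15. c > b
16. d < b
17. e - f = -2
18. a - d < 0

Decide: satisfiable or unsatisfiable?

Unsatisfiable

Constraints 8, 15, 16, and 18 give b < c, c < a, a < d, d < b. Chaining: b < c < a < d < b, which forces b < b — impossible.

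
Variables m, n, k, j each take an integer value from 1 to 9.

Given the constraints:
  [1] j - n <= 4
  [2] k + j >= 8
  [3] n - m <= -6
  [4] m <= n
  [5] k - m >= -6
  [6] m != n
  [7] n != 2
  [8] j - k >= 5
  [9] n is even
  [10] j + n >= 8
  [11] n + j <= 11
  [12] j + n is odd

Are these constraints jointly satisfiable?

Constraints 1, 3, 5, and 8 give j − k ≥ 5, k − m ≥ -6, m − n ≥ 6, n − j ≥ -4.
Adding all 4 inequalities: the left sides telescope to 0, and the right sides sum to 5 + (-6) + 6 + (-4) = 1. So 0 ≥ 1, which is false.

Unsatisfiable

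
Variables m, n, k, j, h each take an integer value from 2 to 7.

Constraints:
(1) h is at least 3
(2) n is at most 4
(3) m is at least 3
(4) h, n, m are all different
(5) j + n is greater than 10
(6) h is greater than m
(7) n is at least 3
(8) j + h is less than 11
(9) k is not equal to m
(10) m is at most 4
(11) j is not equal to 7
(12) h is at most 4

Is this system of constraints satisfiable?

Unsatisfiable

Constraints 1, 2, 3, 7, 10, and 12 confine each of h, n, m to the 2 values {3, 4}.
Constraint 4 requires all 3 of them to be distinct, but only 2 values are available — impossible by the pigeonhole principle.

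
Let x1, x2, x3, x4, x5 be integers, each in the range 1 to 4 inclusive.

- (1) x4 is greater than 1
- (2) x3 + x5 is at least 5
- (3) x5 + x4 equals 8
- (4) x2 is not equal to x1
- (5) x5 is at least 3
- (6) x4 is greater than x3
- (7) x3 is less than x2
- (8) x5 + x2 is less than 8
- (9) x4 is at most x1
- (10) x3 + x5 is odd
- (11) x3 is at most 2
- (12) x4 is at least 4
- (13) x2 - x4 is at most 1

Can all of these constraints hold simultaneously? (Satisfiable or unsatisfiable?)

Satisfiable

The assignment x1 = 4, x2 = 2, x3 = 1, x4 = 4, x5 = 4 works:
  constraint 2 holds since x3 + x5 = 5.
  constraint 3 holds since x5 + x4 = 8.
The rest check out directly.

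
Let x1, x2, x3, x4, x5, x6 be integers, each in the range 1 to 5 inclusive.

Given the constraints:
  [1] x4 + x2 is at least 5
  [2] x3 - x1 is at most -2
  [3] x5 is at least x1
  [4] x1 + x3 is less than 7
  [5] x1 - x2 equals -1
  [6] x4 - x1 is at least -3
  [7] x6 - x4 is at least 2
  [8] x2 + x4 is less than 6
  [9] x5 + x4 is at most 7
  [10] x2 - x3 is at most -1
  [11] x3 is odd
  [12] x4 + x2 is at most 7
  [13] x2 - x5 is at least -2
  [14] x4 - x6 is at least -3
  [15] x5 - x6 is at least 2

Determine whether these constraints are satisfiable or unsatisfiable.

Constraints 2, 6, 7, 10, 13, and 15 give x5 − x6 ≥ 2, x6 − x4 ≥ 2, x4 − x1 ≥ -3, x1 − x3 ≥ 2, x3 − x2 ≥ 1, x2 − x5 ≥ -2.
Adding all 6 inequalities: the left sides telescope to 0, and the right sides sum to 2 + 2 + (-3) + 2 + 1 + (-2) = 2. So 0 ≥ 2, which is false.

Unsatisfiable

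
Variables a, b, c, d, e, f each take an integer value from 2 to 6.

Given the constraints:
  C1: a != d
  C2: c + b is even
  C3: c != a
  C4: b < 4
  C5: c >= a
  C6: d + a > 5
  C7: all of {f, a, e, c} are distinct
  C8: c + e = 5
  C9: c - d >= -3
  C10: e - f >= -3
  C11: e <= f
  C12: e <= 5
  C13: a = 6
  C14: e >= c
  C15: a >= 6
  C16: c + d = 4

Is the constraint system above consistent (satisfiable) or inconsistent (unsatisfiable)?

Unsatisfiable

From constraints 5 and 15: c ≥ a and a ≥ 6, so c ≥ 6. From constraints 12 and 14: c ≤ e and e ≤ 5, so c ≤ 5. But 5 < 6, so no value of c works.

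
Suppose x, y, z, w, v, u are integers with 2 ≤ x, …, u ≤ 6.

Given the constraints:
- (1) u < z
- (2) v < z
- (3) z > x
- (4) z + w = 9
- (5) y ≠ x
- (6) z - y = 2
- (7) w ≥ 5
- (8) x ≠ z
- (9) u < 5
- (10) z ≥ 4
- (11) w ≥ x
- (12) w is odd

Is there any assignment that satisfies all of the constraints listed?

One satisfying assignment is x = 3, y = 2, z = 4, w = 5, v = 2, u = 2.
For the less obvious constraints — constraint 4: z + w = 9; constraint 6: z - y = 2; constraint 12: w = 5 is odd — and the others hold by inspection.

Satisfiable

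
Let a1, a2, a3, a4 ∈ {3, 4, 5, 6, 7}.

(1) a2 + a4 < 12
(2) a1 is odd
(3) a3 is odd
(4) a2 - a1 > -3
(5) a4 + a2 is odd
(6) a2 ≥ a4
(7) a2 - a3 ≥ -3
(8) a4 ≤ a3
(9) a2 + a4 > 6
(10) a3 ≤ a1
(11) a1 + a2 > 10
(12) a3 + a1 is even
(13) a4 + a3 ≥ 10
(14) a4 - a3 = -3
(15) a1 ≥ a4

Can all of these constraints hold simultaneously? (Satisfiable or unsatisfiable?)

The assignment a1 = 7, a2 = 5, a3 = 7, a4 = 4 works:
  constraint 1 holds since a2 + a4 = 9.
  constraint 4 holds since a2 - a1 = -2.
  constraint 7 holds since a2 - a3 = -2.
The rest check out directly.

Satisfiable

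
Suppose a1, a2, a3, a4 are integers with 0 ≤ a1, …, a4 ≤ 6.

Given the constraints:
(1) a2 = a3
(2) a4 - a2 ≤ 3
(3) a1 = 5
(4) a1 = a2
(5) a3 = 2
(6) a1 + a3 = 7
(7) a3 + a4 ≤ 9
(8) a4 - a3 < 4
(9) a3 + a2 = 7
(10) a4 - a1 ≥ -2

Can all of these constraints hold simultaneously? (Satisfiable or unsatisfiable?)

Unsatisfiable

Constraint 3 fixes a1 = 5 and constraint 5 fixes a3 = 2. Constraints 1 and 4 give a1 = a2 = a3, so a1 = a3. But 5 ≠ 2 — contradiction.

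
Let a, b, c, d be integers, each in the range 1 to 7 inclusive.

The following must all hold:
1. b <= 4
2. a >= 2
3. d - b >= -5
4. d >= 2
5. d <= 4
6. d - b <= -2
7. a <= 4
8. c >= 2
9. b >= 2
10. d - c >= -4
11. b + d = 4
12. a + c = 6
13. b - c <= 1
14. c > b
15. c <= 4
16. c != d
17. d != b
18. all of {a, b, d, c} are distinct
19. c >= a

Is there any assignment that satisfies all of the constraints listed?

Constraints 1, 2, 4, 5, 7, 8, 9, and 15 confine each of a, b, d, c to the 3 values {2, …, 4}.
Constraint 18 requires all 4 of them to be distinct, but only 3 values are available — impossible by the pigeonhole principle.

Unsatisfiable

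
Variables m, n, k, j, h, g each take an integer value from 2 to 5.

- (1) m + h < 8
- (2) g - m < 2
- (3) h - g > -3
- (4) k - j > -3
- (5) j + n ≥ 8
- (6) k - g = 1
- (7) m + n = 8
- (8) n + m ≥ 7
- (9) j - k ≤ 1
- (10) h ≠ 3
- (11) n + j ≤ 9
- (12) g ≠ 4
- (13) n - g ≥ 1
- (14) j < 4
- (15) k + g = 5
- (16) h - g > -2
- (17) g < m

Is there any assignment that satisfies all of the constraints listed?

The assignment m = 3, n = 5, k = 3, j = 3, h = 2, g = 2 works:
  constraint 1 holds since m + h = 5.
  constraint 2 holds since g - m = -1.
  constraint 3 holds since h - g = 0.
The rest check out directly.

Satisfiable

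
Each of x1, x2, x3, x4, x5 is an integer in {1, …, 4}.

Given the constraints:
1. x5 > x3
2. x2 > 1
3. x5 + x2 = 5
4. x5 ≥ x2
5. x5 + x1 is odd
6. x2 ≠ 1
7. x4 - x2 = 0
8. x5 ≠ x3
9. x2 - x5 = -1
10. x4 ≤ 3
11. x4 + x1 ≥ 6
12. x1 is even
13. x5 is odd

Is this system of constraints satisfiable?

Satisfiable

Setting (x1, x2, x3, x4, x5) = (4, 2, 2, 2, 3) satisfies everything: constraint 3: x5 + x2 = 5; constraint 7: x4 - x2 = 0; constraint 9: x2 - x5 = -1, and the others follow.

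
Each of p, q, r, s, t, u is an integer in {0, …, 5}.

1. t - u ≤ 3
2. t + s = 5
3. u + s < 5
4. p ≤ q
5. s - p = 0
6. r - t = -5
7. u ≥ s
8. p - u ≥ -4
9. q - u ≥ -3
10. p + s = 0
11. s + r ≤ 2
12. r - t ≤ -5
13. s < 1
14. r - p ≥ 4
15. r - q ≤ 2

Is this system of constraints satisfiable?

Constraints 1, 8, 12, and 14 give r − p ≥ 4, p − u ≥ -4, u − t ≥ -3, t − r ≥ 5.
Adding all 4 inequalities: the left sides telescope to 0, and the right sides sum to 4 + (-4) + (-3) + 5 = 2. So 0 ≥ 2, which is false.

Unsatisfiable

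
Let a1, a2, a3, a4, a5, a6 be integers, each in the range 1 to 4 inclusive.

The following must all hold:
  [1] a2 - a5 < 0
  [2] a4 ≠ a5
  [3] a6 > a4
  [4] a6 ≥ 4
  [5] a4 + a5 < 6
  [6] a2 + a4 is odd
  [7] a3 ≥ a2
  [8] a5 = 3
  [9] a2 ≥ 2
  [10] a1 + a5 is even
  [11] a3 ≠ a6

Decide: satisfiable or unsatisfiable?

Satisfiable

Setting (a1, a2, a3, a4, a5, a6) = (3, 2, 2, 1, 3, 4) satisfies everything: constraint 1: a2 - a5 = -1; constraint 5: a4 + a5 = 4; constraint 6: a2 + a4 = 3 is odd, and the others follow.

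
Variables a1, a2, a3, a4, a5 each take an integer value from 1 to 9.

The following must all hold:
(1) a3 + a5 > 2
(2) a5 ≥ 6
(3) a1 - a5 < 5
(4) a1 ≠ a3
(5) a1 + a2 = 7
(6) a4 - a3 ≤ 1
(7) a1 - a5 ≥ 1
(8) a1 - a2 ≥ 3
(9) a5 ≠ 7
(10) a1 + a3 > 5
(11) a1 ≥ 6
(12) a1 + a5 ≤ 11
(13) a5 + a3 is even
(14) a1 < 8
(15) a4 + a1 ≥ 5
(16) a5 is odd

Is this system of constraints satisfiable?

From constraint 11: a1 ≥ 6. From constraint 2: a5 ≥ 6. Hence a1 + a5 ≥ 12. But constraint 12 requires a1 + a5 ≤ 11, and 11 < 12. Contradiction.

Unsatisfiable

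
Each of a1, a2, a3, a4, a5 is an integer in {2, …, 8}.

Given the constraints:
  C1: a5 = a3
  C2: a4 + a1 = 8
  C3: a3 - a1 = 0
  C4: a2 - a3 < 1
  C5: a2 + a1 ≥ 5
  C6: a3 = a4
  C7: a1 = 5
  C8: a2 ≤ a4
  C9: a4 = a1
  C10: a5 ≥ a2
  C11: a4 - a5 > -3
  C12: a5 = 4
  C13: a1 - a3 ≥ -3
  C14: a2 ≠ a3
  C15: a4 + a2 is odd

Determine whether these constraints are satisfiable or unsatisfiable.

Constraint 12 fixes a5 = 4 and constraint 7 fixes a1 = 5. Constraints 1, 6, and 9 give a5 = a3 = a4 = a1, so a5 = a1. But 4 ≠ 5 — contradiction.

Unsatisfiable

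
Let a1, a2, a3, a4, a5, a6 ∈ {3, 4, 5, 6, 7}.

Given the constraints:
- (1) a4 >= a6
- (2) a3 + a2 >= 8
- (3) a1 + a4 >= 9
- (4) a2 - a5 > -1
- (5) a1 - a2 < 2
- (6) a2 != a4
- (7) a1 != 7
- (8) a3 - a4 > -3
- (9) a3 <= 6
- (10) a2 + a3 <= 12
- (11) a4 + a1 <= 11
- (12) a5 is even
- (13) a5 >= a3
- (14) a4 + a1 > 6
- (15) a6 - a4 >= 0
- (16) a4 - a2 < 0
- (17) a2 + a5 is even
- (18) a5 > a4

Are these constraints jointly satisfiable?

Satisfiable

Setting (a1, a2, a3, a4, a5, a6) = (6, 6, 3, 3, 6, 3) satisfies everything: constraint 2: a3 + a2 = 9; constraint 3: a1 + a4 = 9, and the others follow.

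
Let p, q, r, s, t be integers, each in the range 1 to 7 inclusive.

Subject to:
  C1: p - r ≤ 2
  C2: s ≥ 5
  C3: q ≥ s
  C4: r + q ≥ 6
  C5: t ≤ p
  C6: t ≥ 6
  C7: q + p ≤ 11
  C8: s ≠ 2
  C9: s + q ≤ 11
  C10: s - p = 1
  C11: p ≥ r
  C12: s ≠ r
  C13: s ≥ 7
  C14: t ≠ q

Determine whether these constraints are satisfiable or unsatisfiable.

From constraints 3 and 13: q ≥ s ≥ 7. From constraints 5 and 6: p ≥ t ≥ 6. Hence q + p ≥ 13. But constraint 7 requires q + p ≤ 11, and 11 < 13. Contradiction.

Unsatisfiable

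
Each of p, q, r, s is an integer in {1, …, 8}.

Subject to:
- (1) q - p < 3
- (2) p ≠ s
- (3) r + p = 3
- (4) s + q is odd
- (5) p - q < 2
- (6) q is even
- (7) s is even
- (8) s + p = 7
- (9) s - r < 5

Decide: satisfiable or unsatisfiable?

Unsatisfiable

Constraint 7 makes s even and constraint 6 makes q even, so s + q must be even. Constraint 4 says s + q is odd — contradiction.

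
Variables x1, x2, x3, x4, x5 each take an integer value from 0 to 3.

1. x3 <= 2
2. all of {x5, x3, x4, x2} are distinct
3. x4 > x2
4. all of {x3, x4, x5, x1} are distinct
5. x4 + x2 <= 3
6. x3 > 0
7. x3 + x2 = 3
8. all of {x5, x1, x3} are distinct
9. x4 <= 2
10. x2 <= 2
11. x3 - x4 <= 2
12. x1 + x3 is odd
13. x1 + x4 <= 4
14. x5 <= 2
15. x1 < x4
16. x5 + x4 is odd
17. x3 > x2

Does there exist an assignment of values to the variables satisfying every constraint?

Unsatisfiable

Constraints 1, 9, 10, and 14 confine each of x5, x3, x4, x2 to the 3 values {0, …, 2} (the domain already gives each ≥ 0).
Constraint 2 requires all 4 of them to be distinct, but only 3 values are available — impossible by the pigeonhole principle.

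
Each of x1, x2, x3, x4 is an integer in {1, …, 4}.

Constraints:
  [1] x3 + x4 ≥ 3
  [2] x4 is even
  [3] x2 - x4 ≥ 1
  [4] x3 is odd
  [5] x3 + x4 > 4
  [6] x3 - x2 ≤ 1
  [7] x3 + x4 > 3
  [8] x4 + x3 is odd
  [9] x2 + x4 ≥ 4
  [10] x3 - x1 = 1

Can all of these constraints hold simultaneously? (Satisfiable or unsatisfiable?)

Satisfiable

Try x1 = 2, x2 = 3, x3 = 3, x4 = 2.
Check constraint 1: x3 + x4 = 5; constraint 3: x2 - x4 = 1; constraint 5: x3 + x4 = 5. The remaining constraints are straightforward to verify.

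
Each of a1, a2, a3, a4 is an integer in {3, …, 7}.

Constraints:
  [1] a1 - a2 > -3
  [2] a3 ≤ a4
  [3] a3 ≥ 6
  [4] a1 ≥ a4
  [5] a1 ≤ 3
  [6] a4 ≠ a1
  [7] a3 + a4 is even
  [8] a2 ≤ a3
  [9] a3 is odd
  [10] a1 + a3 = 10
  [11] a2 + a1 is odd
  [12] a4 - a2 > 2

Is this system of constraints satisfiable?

Unsatisfiable

From constraints 2 and 3: a4 ≥ a3 and a3 ≥ 6, so a4 ≥ 6. From constraints 4 and 5: a4 ≤ a1 and a1 ≤ 3, so a4 ≤ 3. But 3 < 6, so no value of a4 works.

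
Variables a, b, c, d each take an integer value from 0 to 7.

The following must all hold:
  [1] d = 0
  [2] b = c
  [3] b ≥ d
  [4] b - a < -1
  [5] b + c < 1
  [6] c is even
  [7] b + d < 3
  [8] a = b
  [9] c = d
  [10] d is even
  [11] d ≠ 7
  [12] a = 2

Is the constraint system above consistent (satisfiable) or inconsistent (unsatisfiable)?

Constraint 12 fixes a = 2 and constraint 1 fixes d = 0. Constraints 2, 8, and 9 give a = b = c = d, so a = d. But 2 ≠ 0 — contradiction.

Unsatisfiable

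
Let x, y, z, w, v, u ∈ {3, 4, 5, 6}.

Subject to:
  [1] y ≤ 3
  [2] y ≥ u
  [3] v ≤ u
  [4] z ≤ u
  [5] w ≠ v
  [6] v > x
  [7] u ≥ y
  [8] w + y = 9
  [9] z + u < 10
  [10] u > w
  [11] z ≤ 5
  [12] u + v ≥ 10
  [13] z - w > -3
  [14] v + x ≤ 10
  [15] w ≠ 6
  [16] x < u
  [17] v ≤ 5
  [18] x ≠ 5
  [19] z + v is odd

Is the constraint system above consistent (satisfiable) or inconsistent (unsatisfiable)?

From constraints 1 and 2: u ≤ y ≤ 3. From constraint 17: v ≤ 5. Hence u + v ≤ 8. But constraint 12 requires u + v ≥ 10, and 10 > 8. Contradiction.

Unsatisfiable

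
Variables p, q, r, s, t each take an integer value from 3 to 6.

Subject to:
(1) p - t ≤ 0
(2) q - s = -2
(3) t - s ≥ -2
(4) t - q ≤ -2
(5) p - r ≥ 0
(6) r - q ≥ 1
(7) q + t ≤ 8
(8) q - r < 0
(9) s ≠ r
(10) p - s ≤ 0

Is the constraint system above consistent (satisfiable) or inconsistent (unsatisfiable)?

Unsatisfiable

Constraints 3, 4, 5, 6, and 10 give q − t ≥ 2, t − s ≥ -2, s − p ≥ 0, p − r ≥ 0, r − q ≥ 1.
Adding all 5 inequalities: the left sides telescope to 0, and the right sides sum to 2 + (-2) + 0 + 0 + 1 = 1. So 0 ≥ 1, which is false.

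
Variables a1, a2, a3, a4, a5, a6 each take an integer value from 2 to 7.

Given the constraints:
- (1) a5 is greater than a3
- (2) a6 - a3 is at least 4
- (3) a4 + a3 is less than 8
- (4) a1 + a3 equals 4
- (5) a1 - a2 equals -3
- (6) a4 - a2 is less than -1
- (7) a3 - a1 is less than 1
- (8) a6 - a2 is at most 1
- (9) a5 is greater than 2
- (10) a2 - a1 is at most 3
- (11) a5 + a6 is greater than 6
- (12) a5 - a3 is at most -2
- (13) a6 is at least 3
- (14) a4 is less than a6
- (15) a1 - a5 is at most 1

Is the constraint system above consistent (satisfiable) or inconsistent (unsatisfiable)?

Constraints 2, 8, 10, 12, and 15 give a3 − a5 ≥ 2, a5 − a1 ≥ -1, a1 − a2 ≥ -3, a2 − a6 ≥ -1, a6 − a3 ≥ 4.
Adding all 5 inequalities: the left sides telescope to 0, and the right sides sum to 2 + (-1) + (-3) + (-1) + 4 = 1. So 0 ≥ 1, which is false.

Unsatisfiable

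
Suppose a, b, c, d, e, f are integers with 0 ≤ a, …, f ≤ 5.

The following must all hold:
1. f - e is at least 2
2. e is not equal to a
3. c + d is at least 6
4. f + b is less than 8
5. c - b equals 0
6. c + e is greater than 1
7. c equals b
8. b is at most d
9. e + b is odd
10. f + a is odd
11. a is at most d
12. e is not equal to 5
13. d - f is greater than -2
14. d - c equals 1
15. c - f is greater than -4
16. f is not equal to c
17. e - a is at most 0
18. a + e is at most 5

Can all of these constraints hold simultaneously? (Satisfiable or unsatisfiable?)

Take a = 3, b = 3, c = 3, d = 4, e = 0, f = 4. Then constraint 1: f - e = 4; constraint 3: c + d = 7; constraint 4: f + b = 7, and every other listed constraint is also met.

Satisfiable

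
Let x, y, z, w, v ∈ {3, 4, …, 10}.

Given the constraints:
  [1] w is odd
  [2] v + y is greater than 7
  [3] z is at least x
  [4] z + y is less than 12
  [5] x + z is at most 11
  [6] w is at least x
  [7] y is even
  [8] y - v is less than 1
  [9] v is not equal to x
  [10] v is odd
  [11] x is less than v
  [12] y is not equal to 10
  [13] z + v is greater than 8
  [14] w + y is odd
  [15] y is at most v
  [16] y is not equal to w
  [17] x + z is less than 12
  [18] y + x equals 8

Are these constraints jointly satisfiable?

One satisfying assignment is x = 4, y = 4, z = 5, w = 9, v = 5.
For the less obvious constraints — constraint 2: v + y = 9; constraint 4: z + y = 9 — and the others hold by inspection.

Satisfiable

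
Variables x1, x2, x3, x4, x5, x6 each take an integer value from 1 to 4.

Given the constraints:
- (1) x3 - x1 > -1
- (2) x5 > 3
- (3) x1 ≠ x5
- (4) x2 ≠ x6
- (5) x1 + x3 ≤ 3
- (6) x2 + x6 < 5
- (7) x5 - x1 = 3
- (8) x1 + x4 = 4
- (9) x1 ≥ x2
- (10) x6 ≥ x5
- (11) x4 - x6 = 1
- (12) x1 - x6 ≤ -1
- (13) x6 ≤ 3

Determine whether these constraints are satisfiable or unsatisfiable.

From constraint 2: x5 ≥ 4. From constraints 10 and 13: x5 ≤ x6 and x6 ≤ 3, so x5 ≤ 3. But 3 < 4, so no value of x5 works.

Unsatisfiable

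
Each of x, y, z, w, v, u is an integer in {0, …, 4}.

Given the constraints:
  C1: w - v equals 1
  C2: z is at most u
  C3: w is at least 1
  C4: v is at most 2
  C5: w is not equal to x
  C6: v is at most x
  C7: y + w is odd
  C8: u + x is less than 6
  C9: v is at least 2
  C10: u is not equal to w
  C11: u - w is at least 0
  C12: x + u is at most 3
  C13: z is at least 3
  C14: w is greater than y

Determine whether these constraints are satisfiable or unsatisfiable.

Unsatisfiable

From constraints 6 and 9: x ≥ v ≥ 2. From constraints 2 and 13: u ≥ z ≥ 3. Hence x + u ≥ 5. But constraint 12 requires x + u ≤ 3, and 3 < 5. Contradiction.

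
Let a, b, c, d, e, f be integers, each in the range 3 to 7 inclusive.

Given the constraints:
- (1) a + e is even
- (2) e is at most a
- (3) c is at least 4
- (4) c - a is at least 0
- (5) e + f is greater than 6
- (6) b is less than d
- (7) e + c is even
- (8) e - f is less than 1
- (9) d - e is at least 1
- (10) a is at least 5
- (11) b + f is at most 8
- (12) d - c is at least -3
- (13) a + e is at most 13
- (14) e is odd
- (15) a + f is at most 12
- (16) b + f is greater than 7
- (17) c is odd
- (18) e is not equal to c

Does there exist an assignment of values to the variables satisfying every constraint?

Satisfiable

Setting (a, b, c, d, e, f) = (7, 3, 7, 4, 3, 5) satisfies everything: constraint 4: c - a = 0; constraint 5: e + f = 8, and the others follow.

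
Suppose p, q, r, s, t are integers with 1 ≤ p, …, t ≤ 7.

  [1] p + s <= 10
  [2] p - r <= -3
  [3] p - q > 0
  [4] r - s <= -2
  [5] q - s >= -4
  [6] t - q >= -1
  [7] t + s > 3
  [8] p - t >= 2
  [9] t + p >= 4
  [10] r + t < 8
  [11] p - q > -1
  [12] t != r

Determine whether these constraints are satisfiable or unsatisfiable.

Unsatisfiable

Constraints 2, 4, 5, 6, and 8 give q − s ≥ -4, s − r ≥ 2, r − p ≥ 3, p − t ≥ 2, t − q ≥ -1.
Adding all 5 inequalities: the left sides telescope to 0, and the right sides sum to (-4) + 2 + 3 + 2 + (-1) = 2. So 0 ≥ 2, which is false.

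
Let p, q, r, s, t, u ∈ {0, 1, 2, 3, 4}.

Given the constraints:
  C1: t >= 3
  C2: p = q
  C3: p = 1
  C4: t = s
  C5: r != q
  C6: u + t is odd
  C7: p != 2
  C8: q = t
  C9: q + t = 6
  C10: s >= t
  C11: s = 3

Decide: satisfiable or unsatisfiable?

Constraint 3 fixes p = 1 and constraint 11 fixes s = 3. Constraints 2, 4, and 8 give p = q = t = s, so p = s. But 1 ≠ 3 — contradiction.

Unsatisfiable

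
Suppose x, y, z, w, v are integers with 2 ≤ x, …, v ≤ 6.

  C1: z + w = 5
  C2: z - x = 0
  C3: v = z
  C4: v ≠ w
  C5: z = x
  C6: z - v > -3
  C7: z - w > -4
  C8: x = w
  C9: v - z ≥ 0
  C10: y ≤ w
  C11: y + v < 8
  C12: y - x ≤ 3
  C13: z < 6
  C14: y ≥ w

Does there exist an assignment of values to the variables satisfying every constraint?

Unsatisfiable

From constraints 3, 5, and 8, v = z = x = w, so v = w. But constraint 4 says v ≠ w. Contradiction.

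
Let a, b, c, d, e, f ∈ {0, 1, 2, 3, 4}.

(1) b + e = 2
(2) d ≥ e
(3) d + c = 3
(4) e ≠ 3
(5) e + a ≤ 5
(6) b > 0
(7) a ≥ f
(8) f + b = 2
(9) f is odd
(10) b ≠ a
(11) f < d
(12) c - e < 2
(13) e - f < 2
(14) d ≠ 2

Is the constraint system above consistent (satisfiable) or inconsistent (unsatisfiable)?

Satisfiable

Setting (a, b, c, d, e, f) = (3, 1, 0, 3, 1, 1) satisfies everything: constraint 1: b + e = 2; constraint 3: d + c = 3, and the others follow.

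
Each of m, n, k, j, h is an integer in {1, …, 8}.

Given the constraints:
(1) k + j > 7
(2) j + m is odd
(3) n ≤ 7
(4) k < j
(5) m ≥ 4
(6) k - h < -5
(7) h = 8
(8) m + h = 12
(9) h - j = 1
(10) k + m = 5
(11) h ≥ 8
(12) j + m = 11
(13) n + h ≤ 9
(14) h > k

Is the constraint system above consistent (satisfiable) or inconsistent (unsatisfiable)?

Satisfiable

The assignment m = 4, n = 1, k = 1, j = 7, h = 8 works:
  constraint 1 holds since k + j = 8.
  constraint 6 holds since k - h = -7.
  constraint 8 holds since m + h = 12.
The rest check out directly.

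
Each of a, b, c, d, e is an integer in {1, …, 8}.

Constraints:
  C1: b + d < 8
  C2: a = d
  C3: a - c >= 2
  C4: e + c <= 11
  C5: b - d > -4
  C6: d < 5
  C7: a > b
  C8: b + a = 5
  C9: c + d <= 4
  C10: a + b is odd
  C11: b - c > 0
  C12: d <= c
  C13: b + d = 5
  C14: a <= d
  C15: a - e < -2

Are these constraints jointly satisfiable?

Constraints 7, 11, 12, and 14 give c < b, b < a, a ≤ d, d ≤ c. Chaining: c < b < a ≤ d ≤ c, which forces c < c — impossible.

Unsatisfiable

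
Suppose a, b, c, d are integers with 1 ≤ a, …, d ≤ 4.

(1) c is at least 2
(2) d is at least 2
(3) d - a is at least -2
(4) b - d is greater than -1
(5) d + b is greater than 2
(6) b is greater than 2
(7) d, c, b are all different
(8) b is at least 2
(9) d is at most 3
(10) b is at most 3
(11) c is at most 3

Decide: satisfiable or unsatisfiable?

Unsatisfiable

Constraints 1, 2, 8, 9, 10, and 11 confine each of d, c, b to the 2 values {2, 3}.
Constraint 7 requires all 3 of them to be distinct, but only 2 values are available — impossible by the pigeonhole principle.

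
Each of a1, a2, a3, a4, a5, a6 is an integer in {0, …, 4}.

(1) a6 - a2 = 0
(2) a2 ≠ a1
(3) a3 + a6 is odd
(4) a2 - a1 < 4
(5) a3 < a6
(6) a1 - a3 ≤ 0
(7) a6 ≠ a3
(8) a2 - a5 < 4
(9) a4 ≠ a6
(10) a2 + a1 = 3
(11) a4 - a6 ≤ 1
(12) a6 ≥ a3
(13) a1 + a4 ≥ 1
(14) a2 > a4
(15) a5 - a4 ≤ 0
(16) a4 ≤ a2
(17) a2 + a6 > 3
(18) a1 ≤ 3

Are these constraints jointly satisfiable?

Try a1 = 1, a2 = 2, a3 = 1, a4 = 1, a5 = 0, a6 = 2.
Check constraint 1: a6 - a2 = 0; constraint 4: a2 - a1 = 1; constraint 6: a1 - a3 = 0. The remaining constraints are straightforward to verify.

Satisfiable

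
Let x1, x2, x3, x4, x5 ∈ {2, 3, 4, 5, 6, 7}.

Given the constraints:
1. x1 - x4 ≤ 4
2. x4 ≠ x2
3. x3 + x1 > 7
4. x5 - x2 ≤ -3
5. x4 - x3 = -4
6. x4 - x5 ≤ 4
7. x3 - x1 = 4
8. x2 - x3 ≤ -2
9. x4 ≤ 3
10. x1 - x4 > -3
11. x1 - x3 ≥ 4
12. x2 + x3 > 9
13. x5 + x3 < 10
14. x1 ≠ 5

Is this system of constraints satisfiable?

Constraints 1, 4, 6, 8, and 11 give x4 − x1 ≥ -4, x1 − x3 ≥ 4, x3 − x2 ≥ 2, x2 − x5 ≥ 3, x5 − x4 ≥ -4.
Adding all 5 inequalities: the left sides telescope to 0, and the right sides sum to (-4) + 4 + 2 + 3 + (-4) = 1. So 0 ≥ 1, which is false.

Unsatisfiable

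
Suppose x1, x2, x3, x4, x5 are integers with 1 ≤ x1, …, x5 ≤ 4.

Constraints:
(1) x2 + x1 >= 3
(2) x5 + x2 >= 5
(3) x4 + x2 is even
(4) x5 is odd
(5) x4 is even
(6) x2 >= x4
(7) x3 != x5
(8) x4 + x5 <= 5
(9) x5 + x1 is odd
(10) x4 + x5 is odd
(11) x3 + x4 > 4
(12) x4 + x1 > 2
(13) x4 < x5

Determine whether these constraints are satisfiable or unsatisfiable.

Satisfiable

The assignment x1 = 2, x2 = 4, x3 = 4, x4 = 2, x5 = 3 works:
  constraint 1 holds since x2 + x1 = 6.
  constraint 2 holds since x5 + x2 = 7.
The rest check out directly.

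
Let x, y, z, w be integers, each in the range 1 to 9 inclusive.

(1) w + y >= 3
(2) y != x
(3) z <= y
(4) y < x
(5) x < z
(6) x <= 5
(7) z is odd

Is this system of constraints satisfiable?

Constraints 3, 4, and 5 give y < x, x < z, z ≤ y. Chaining: y < x < z ≤ y, which forces y < y — impossible.

Unsatisfiable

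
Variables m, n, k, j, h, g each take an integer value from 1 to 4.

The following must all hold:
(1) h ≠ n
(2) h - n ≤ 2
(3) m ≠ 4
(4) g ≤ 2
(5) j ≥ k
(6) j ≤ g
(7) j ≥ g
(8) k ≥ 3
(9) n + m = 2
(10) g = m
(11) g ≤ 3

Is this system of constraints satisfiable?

From constraints 5 and 8: j ≥ k and k ≥ 3, so j ≥ 3. From constraints 4 and 6: j ≤ g and g ≤ 2, so j ≤ 2. But 2 < 3, so no value of j works.

Unsatisfiable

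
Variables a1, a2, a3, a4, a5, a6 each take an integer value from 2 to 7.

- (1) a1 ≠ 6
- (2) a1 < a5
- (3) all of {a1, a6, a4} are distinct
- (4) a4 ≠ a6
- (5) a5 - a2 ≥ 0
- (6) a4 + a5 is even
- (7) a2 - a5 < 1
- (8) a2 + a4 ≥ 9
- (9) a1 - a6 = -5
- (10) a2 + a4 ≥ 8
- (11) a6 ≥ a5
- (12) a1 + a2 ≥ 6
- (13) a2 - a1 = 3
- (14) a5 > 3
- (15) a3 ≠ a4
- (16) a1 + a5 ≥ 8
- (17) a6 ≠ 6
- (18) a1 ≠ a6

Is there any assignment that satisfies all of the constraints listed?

Satisfiable

Try a1 = 2, a2 = 5, a3 = 4, a4 = 5, a5 = 7, a6 = 7.
Check constraint 5: a5 - a2 = 2; constraint 7: a2 - a5 = -2. The remaining constraints are straightforward to verify.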